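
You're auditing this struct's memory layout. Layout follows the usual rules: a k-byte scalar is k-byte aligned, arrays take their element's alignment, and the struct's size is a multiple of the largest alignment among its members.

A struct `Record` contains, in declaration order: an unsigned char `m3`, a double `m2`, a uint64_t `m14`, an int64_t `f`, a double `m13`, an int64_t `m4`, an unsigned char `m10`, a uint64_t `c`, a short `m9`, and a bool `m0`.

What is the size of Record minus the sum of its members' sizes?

19

0..1  m3  (1B, 1-aligned)
1..8  -- padding (7B)
8..16  m2  (8B, 8-aligned)
16..24  m14  (8B, 8-aligned)
24..32  f  (8B, 8-aligned)
32..40  m13  (8B, 8-aligned)
40..48  m4  (8B, 8-aligned)
48..49  m10  (1B, 1-aligned)
49..56  -- padding (7B)
56..64  c  (8B, 8-aligned)
64..66  m9  (2B, 2-aligned)
66..67  m0  (1B, 1-aligned)
67..72  -- tail padding (5B)
sizeof = 72, alignof = 8
data bytes 53, size 72 → padding 19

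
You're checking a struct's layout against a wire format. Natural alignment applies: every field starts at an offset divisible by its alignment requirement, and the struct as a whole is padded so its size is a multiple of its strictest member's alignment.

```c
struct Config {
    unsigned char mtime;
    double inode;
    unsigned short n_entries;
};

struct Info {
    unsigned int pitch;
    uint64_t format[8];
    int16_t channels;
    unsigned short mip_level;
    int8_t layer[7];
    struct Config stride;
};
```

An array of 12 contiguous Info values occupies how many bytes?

1344

Config: mtime at 0 (size 1, align 1) → ends 1; pad 7 to align 8 for inode; inode at 8 (size 8, align 8) → ends 16; n_entries at 16 (size 2, align 2) → ends 18; tail pad 6 to reach multiple of 8; total 24 bytes, alignment 8
pitch at 0 (size 4, align 4) → ends 4
pad 4 to align 8 for format
format at 8 (size 64, align 8) → ends 72
channels at 72 (size 2, align 2) → ends 74
mip_level at 74 (size 2, align 2) → ends 76
layer at 76 (size 7, align 1) → ends 83
pad 5 to align 8 for stride
stride at 88 (size 24, align 8) → ends 112
total 112 bytes, alignment 8
array of 12: 12 × 112 = 1344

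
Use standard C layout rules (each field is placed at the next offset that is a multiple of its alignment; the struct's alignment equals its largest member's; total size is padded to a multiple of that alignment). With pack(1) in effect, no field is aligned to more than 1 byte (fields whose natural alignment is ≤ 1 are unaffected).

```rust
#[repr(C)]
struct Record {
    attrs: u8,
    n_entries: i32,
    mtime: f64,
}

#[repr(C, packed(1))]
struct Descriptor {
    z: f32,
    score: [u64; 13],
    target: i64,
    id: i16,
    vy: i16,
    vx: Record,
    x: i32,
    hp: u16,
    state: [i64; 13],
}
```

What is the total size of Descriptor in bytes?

246

Record: attrs at 0 (size 1, align 1) → ends 1; pad 3 to align 4 for n_entries; n_entries at 4 (size 4, align 4) → ends 8; mtime at 8 (size 8, align 8) → ends 16; total 16 bytes, alignment 8
z at 0 (size 4, align 1) → ends 4
score at 4 (size 104, align 1) → ends 108
target at 108 (size 8, align 1) → ends 116
id at 116 (size 2, align 1) → ends 118
vy at 118 (size 2, align 1) → ends 120
vx at 120 (size 16, align 1) → ends 136
x at 136 (size 4, align 1) → ends 140
hp at 140 (size 2, align 1) → ends 142
state at 142 (size 104, align 1) → ends 246
total 246 bytes, alignment 1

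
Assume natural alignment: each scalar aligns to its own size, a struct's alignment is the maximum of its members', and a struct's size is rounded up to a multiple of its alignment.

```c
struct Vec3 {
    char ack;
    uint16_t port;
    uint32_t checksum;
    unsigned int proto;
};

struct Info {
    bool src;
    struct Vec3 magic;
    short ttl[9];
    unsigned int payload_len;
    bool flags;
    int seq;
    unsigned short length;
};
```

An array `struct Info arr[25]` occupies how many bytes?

1300

Vec3: @0: ack [1B, align 1] → 1; +1 pad (align 2); @2: port [2B, align 2] → 4; @4: checksum [4B, align 4] → 8; @8: proto [4B, align 4] → 12; size 12, align 4
@0: src [1B, align 1] → 1
+3 pad (align 4)
@4: magic [12B, align 4] → 16
@16: ttl [18B, align 2] → 34
+2 pad (align 4)
@36: payload_len [4B, align 4] → 40
@40: flags [1B, align 1] → 41
+3 pad (align 4)
@44: seq [4B, align 4] → 48
@48: length [2B, align 2] → 50
+2 tail pad (align 4)
size 52, align 4
array of 25: 25 × 52 = 1300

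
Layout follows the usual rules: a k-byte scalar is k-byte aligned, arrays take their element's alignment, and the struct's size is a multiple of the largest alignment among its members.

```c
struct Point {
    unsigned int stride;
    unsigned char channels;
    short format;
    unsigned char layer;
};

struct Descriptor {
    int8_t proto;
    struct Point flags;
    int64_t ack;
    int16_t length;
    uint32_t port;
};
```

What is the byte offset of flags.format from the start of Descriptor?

10

Point: @0: stride [4B, align 4] → 4; @4: channels [1B, align 1] → 5; +1 pad (align 2); @6: format [2B, align 2] → 8; @8: layer [1B, align 1] → 9; +3 tail pad (align 4); size 12, align 4
@0: proto [1B, align 1] → 1
+3 pad (align 4)
@4: flags [12B, align 4] → 16
within Point: format at 6
4 + 6 = 10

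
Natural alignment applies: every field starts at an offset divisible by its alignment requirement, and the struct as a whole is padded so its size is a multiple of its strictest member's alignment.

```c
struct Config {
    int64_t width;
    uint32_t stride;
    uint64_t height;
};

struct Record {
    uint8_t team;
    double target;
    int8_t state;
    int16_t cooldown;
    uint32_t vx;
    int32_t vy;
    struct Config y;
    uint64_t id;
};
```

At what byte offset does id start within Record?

Config: @0: width [8B, align 8] → 8; @8: stride [4B, align 4] → 12; +4 pad (align 8); @16: height [8B, align 8] → 24; size 24, align 8
@0: team [1B, align 1] → 1
+7 pad (align 8)
@8: target [8B, align 8] → 16
@16: state [1B, align 1] → 17
+1 pad (align 2)
@18: cooldown [2B, align 2] → 20
@20: vx [4B, align 4] → 24
@24: vy [4B, align 4] → 28
+4 pad (align 8)
@32: y [24B, align 8] → 56
@56: id [8B, align 8] → 64

56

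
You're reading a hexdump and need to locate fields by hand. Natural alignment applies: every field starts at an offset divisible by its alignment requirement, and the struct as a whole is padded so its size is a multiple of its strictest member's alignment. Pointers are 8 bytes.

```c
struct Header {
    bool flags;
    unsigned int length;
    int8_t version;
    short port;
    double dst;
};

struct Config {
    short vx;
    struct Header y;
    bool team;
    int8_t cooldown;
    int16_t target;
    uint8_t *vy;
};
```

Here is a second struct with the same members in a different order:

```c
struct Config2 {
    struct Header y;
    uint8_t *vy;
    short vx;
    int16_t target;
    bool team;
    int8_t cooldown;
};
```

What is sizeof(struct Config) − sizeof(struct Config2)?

Header: @0: flags [1B, align 1] → 1; +3 pad (align 4); @4: length [4B, align 4] → 8; @8: version [1B, align 1] → 9; +1 pad (align 2); @10: port [2B, align 2] → 12; +4 pad (align 8); @16: dst [8B, align 8] → 24; size 24, align 8
@0: vx [2B, align 2] → 2
+6 pad (align 8)
@8: y [24B, align 8] → 32
@32: team [1B, align 1] → 33
@33: cooldown [1B, align 1] → 34
@34: target [2B, align 2] → 36
+4 pad (align 8)
@40: vy [8B, align 8] → 48
size 48, align 8
— Config2 —
@0: y [24B, align 8] → 24
@24: vy [8B, align 8] → 32
@32: vx [2B, align 2] → 34
@34: target [2B, align 2] → 36
@36: team [1B, align 1] → 37
@37: cooldown [1B, align 1] → 38
+2 tail pad (align 8)
size 40, align 8
48 − 40 = 8

8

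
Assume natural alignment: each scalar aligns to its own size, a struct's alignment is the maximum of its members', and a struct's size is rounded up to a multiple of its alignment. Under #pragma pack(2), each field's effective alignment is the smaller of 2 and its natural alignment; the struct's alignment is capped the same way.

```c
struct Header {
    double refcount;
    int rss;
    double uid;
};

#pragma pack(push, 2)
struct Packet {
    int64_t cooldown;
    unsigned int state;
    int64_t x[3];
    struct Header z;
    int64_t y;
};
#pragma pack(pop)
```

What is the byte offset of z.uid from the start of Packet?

Header: 0..8  refcount  (8B, 8-aligned); 8..12  rss  (4B, 4-aligned); 12..16  -- padding (4B); 16..24  uid  (8B, 8-aligned); sizeof = 24, alignof = 8
0..8  cooldown  (8B, 2-aligned)
8..12  state  (4B, 2-aligned)
12..36  x  (24B, 2-aligned)
36..60  z  (24B, 2-aligned)
within Header: uid at 16
36 + 16 = 52

52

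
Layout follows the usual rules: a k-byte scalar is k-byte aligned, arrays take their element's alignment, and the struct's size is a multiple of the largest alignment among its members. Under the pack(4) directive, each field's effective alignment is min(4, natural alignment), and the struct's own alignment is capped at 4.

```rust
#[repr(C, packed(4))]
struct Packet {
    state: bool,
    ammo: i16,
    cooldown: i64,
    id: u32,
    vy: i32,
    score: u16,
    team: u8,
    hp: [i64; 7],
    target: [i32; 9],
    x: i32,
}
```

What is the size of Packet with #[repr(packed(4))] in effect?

120

@0: state [1B, align 1] → 1
+1 pad (align 2)
@2: ammo [2B, align 2] → 4
@4: cooldown [8B, align 4] → 12
@12: id [4B, align 4] → 16
@16: vy [4B, align 4] → 20
@20: score [2B, align 2] → 22
@22: team [1B, align 1] → 23
+1 pad (align 4)
@24: hp [56B, align 4] → 80
@80: target [36B, align 4] → 116
@116: x [4B, align 4] → 120
size 120, align 4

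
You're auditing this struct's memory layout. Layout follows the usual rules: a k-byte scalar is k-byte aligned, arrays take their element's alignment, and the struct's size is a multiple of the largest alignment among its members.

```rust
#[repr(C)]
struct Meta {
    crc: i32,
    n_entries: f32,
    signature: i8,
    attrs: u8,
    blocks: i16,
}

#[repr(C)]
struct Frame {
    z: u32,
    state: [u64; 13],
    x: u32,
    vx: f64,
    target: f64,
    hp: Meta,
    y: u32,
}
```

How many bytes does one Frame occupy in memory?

Meta: 0..4  crc  (4B, 4-aligned); 4..8  n_entries  (4B, 4-aligned); 8..9  signature  (1B, 1-aligned); 9..10  attrs  (1B, 1-aligned); 10..12  blocks  (2B, 2-aligned); sizeof = 12, alignof = 4
0..4  z  (4B, 4-aligned)
4..8  -- padding (4B)
8..112  state  (104B, 8-aligned)
112..116  x  (4B, 4-aligned)
116..120  -- padding (4B)
120..128  vx  (8B, 8-aligned)
128..136  target  (8B, 8-aligned)
136..148  hp  (12B, 4-aligned)
148..152  y  (4B, 4-aligned)
sizeof = 152, alignof = 8

152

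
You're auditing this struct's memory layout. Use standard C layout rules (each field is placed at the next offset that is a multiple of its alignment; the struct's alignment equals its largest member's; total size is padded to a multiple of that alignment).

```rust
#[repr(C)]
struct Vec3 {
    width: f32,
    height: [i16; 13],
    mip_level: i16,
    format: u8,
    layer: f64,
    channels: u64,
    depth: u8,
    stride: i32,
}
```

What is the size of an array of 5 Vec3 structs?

320

width at 0 (size 4, align 4) → ends 4
height at 4 (size 26, align 2) → ends 30
mip_level at 30 (size 2, align 2) → ends 32
format at 32 (size 1, align 1) → ends 33
pad 7 to align 8 for layer
layer at 40 (size 8, align 8) → ends 48
channels at 48 (size 8, align 8) → ends 56
depth at 56 (size 1, align 1) → ends 57
pad 3 to align 4 for stride
stride at 60 (size 4, align 4) → ends 64
total 64 bytes, alignment 8
array of 5: 5 × 64 = 320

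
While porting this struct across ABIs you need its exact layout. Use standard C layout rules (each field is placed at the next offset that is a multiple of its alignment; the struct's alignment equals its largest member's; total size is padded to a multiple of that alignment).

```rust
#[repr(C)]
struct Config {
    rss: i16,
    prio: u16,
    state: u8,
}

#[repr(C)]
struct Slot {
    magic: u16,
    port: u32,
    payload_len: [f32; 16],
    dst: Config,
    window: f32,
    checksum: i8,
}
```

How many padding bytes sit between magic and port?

Config: @0: rss [2B, align 2] → 2; @2: prio [2B, align 2] → 4; @4: state [1B, align 1] → 5; +1 tail pad (align 2); size 6, align 2
@0: magic [2B, align 2] → 2
+2 pad (align 4)
@4: port [4B, align 4] → 8

2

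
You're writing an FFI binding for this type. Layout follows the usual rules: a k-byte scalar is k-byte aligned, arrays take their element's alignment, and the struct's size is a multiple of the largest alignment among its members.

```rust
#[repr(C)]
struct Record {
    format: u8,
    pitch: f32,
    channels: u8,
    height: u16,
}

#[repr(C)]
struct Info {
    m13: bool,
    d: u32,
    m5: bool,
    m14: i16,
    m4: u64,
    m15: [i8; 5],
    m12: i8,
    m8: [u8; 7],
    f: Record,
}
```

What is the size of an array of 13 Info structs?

728

Record: format at 0 (size 1, align 1) → ends 1; pad 3 to align 4 for pitch; pitch at 4 (size 4, align 4) → ends 8; channels at 8 (size 1, align 1) → ends 9; pad 1 to align 2 for height; height at 10 (size 2, align 2) → ends 12; total 12 bytes, alignment 4
m13 at 0 (size 1, align 1) → ends 1
pad 3 to align 4 for d
d at 4 (size 4, align 4) → ends 8
m5 at 8 (size 1, align 1) → ends 9
pad 1 to align 2 for m14
m14 at 10 (size 2, align 2) → ends 12
pad 4 to align 8 for m4
m4 at 16 (size 8, align 8) → ends 24
m15 at 24 (size 5, align 1) → ends 29
m12 at 29 (size 1, align 1) → ends 30
m8 at 30 (size 7, align 1) → ends 37
pad 3 to align 4 for f
f at 40 (size 12, align 4) → ends 52
tail pad 4 to reach multiple of 8
total 56 bytes, alignment 8
array of 13: 13 × 56 = 728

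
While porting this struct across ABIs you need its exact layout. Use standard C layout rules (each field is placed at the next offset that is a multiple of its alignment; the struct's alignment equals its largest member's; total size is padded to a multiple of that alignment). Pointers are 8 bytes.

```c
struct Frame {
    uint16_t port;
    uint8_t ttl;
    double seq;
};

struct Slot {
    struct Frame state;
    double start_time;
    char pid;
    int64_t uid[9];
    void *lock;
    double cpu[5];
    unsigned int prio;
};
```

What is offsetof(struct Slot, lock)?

104

Frame: 0..2  port  (2B, 2-aligned); 2..3  ttl  (1B, 1-aligned); 3..8  -- padding (5B); 8..16  seq  (8B, 8-aligned); sizeof = 16, alignof = 8
0..16  state  (16B, 8-aligned)
16..24  start_time  (8B, 8-aligned)
24..25  pid  (1B, 1-aligned)
25..32  -- padding (7B)
32..104  uid  (72B, 8-aligned)
104..112  lock  (8B, 8-aligned)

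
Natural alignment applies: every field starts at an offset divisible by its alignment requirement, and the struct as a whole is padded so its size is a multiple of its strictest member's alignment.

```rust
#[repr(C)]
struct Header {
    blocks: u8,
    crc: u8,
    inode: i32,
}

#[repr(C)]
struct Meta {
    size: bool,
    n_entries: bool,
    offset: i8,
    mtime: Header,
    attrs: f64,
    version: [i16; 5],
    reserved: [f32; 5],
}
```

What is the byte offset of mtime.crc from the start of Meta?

5

Header: @0: blocks [1B, align 1] → 1; @1: crc [1B, align 1] → 2; +2 pad (align 4); @4: inode [4B, align 4] → 8; size 8, align 4
@0: size [1B, align 1] → 1
@1: n_entries [1B, align 1] → 2
@2: offset [1B, align 1] → 3
+1 pad (align 4)
@4: mtime [8B, align 4] → 12
within Header: crc at 1
4 + 1 = 5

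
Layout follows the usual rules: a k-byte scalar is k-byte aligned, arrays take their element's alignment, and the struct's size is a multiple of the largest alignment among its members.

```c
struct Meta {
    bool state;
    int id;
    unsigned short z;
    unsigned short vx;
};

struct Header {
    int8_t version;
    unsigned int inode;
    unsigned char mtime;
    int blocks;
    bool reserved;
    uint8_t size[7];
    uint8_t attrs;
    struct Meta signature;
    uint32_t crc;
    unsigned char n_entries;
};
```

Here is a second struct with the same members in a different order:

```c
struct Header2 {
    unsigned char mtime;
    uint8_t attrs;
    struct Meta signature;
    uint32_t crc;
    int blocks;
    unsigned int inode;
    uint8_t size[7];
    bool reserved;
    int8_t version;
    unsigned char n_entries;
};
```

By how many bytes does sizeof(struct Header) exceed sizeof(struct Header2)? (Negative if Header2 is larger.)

8

Meta: @0: state [1B, align 1] → 1; +3 pad (align 4); @4: id [4B, align 4] → 8; @8: z [2B, align 2] → 10; @10: vx [2B, align 2] → 12; size 12, align 4
@0: version [1B, align 1] → 1
+3 pad (align 4)
@4: inode [4B, align 4] → 8
@8: mtime [1B, align 1] → 9
+3 pad (align 4)
@12: blocks [4B, align 4] → 16
@16: reserved [1B, align 1] → 17
@17: size [7B, align 1] → 24
@24: attrs [1B, align 1] → 25
+3 pad (align 4)
@28: signature [12B, align 4] → 40
@40: crc [4B, align 4] → 44
@44: n_entries [1B, align 1] → 45
+3 tail pad (align 4)
size 48, align 4
— Header2 —
@0: mtime [1B, align 1] → 1
@1: attrs [1B, align 1] → 2
+2 pad (align 4)
@4: signature [12B, align 4] → 16
@16: crc [4B, align 4] → 20
@20: blocks [4B, align 4] → 24
@24: inode [4B, align 4] → 28
@28: size [7B, align 1] → 35
@35: reserved [1B, align 1] → 36
@36: version [1B, align 1] → 37
@37: n_entries [1B, align 1] → 38
+2 tail pad (align 4)
size 40, align 4
48 − 40 = 8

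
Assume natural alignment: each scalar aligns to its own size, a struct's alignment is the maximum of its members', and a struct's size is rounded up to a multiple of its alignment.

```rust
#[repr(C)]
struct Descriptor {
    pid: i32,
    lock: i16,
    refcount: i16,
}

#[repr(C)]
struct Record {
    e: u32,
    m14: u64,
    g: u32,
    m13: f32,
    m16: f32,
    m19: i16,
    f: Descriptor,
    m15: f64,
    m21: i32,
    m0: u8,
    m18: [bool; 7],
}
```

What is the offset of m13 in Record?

Descriptor: @0: pid [4B, align 4] → 4; @4: lock [2B, align 2] → 6; @6: refcount [2B, align 2] → 8; size 8, align 4
@0: e [4B, align 4] → 4
+4 pad (align 8)
@8: m14 [8B, align 8] → 16
@16: g [4B, align 4] → 20
@20: m13 [4B, align 4] → 24

20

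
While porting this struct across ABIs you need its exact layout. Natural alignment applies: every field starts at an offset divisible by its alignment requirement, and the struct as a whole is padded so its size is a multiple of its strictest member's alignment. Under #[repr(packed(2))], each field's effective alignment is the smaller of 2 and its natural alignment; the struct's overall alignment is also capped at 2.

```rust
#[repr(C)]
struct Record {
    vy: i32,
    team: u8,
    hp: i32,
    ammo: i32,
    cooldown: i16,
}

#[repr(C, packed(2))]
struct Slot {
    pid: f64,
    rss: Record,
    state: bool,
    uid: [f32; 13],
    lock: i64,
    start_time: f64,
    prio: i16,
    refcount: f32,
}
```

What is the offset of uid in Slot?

30

Record: vy at 0 (size 4, align 4) → ends 4; team at 4 (size 1, align 1) → ends 5; pad 3 to align 4 for hp; hp at 8 (size 4, align 4) → ends 12; ammo at 12 (size 4, align 4) → ends 16; cooldown at 16 (size 2, align 2) → ends 18; tail pad 2 to reach multiple of 4; total 20 bytes, alignment 4
pid at 0 (size 8, align 2) → ends 8
rss at 8 (size 20, align 2) → ends 28
state at 28 (size 1, align 1) → ends 29
pad 1 to align 2 for uid
uid at 30 (size 52, align 2) → ends 82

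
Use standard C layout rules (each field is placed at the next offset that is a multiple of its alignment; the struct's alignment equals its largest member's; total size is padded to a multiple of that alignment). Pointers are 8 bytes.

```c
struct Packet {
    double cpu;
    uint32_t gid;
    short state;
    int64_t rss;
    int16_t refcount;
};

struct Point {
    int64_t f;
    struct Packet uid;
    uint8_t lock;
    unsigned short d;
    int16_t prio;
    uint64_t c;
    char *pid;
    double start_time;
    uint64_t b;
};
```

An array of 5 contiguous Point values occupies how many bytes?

Packet: 0..8  cpu  (8B, 8-aligned); 8..12  gid  (4B, 4-aligned); 12..14  state  (2B, 2-aligned); 14..16  -- padding (2B); 16..24  rss  (8B, 8-aligned); 24..26  refcount  (2B, 2-aligned); 26..32  -- tail padding (6B); sizeof = 32, alignof = 8
0..8  f  (8B, 8-aligned)
8..40  uid  (32B, 8-aligned)
40..41  lock  (1B, 1-aligned)
41..42  -- padding (1B)
42..44  d  (2B, 2-aligned)
44..46  prio  (2B, 2-aligned)
46..48  -- padding (2B)
48..56  c  (8B, 8-aligned)
56..64  pid  (8B, 8-aligned)
64..72  start_time  (8B, 8-aligned)
72..80  b  (8B, 8-aligned)
sizeof = 80, alignof = 8
array of 5: 5 × 80 = 400

400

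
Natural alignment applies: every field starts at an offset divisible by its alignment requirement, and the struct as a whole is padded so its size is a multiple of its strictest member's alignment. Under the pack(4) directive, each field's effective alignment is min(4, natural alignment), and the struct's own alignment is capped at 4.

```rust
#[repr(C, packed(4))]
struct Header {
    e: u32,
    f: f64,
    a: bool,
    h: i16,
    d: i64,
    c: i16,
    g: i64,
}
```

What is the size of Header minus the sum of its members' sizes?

3

e at 0 (size 4, align 4) → ends 4
f at 4 (size 8, align 4) → ends 12
a at 12 (size 1, align 1) → ends 13
pad 1 to align 2 for h
h at 14 (size 2, align 2) → ends 16
d at 16 (size 8, align 4) → ends 24
c at 24 (size 2, align 2) → ends 26
pad 2 to align 4 for g
g at 28 (size 8, align 4) → ends 36
total 36 bytes, alignment 4
data bytes 33, size 36 → padding 3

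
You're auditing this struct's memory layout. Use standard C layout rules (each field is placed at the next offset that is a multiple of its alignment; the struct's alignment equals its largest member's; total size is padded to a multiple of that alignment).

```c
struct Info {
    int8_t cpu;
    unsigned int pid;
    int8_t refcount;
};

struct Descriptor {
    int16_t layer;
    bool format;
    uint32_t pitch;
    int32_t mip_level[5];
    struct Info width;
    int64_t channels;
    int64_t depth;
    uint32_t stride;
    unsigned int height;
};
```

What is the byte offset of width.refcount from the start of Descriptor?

36

Info: @0: cpu [1B, align 1] → 1; +3 pad (align 4); @4: pid [4B, align 4] → 8; @8: refcount [1B, align 1] → 9; +3 tail pad (align 4); size 12, align 4
@0: layer [2B, align 2] → 2
@2: format [1B, align 1] → 3
+1 pad (align 4)
@4: pitch [4B, align 4] → 8
@8: mip_level [20B, align 4] → 28
@28: width [12B, align 4] → 40
within Info: refcount at 8
28 + 8 = 36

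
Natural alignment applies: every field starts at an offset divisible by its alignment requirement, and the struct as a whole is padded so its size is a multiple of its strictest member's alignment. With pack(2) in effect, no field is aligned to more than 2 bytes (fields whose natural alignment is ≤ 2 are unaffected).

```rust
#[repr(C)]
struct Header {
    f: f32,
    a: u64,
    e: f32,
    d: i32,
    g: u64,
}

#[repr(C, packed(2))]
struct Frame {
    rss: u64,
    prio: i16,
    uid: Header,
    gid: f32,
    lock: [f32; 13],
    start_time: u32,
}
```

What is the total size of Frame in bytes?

102 bytes

Header: @0: f [4B, align 4] → 4; +4 pad (align 8); @8: a [8B, align 8] → 16; @16: e [4B, align 4] → 20; @20: d [4B, align 4] → 24; @24: g [8B, align 8] → 32; size 32, align 8
@0: rss [8B, align 2] → 8
@8: prio [2B, align 2] → 10
@10: uid [32B, align 2] → 42
@42: gid [4B, align 2] → 46
@46: lock [52B, align 2] → 98
@98: start_time [4B, align 2] → 102
size 102, align 2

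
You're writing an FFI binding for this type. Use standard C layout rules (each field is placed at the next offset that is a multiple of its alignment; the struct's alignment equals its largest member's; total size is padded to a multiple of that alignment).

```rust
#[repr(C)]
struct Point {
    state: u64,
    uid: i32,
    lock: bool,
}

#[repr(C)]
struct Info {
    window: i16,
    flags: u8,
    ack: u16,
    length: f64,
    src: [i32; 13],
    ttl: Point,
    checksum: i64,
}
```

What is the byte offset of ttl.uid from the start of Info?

Point: 0..8  state  (8B, 8-aligned); 8..12  uid  (4B, 4-aligned); 12..13  lock  (1B, 1-aligned); 13..16  -- tail padding (3B); sizeof = 16, alignof = 8
0..2  window  (2B, 2-aligned)
2..3  flags  (1B, 1-aligned)
3..4  -- padding (1B)
4..6  ack  (2B, 2-aligned)
6..8  -- padding (2B)
8..16  length  (8B, 8-aligned)
16..68  src  (52B, 4-aligned)
68..72  -- padding (4B)
72..88  ttl  (16B, 8-aligned)
within Point: uid at 8
72 + 8 = 80

80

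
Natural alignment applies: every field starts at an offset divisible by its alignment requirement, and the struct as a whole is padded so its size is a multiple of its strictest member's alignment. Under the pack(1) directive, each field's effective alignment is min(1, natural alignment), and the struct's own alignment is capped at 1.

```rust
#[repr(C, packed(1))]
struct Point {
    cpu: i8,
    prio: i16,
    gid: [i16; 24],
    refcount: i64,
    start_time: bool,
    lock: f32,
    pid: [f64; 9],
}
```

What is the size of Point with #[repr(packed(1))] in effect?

cpu at 0 (size 1, align 1) → ends 1
prio at 1 (size 2, align 1) → ends 3
gid at 3 (size 48, align 1) → ends 51
refcount at 51 (size 8, align 1) → ends 59
start_time at 59 (size 1, align 1) → ends 60
lock at 60 (size 4, align 1) → ends 64
pid at 64 (size 72, align 1) → ends 136
total 136 bytes, alignment 1

136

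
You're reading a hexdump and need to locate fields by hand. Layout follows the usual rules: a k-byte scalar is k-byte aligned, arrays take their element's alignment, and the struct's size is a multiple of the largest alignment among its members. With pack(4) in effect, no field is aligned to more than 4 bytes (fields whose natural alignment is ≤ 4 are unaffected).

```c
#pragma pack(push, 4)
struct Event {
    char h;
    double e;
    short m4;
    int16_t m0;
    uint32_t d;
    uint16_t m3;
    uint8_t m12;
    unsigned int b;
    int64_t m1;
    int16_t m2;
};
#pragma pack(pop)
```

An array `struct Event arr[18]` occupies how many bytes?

h at 0 (size 1, align 1) → ends 1
pad 3 to align 4 for e
e at 4 (size 8, align 4) → ends 12
m4 at 12 (size 2, align 2) → ends 14
m0 at 14 (size 2, align 2) → ends 16
d at 16 (size 4, align 4) → ends 20
m3 at 20 (size 2, align 2) → ends 22
m12 at 22 (size 1, align 1) → ends 23
pad 1 to align 4 for b
b at 24 (size 4, align 4) → ends 28
m1 at 28 (size 8, align 4) → ends 36
m2 at 36 (size 2, align 2) → ends 38
tail pad 2 to reach multiple of 4
total 40 bytes, alignment 4
array of 18: 18 × 40 = 720

720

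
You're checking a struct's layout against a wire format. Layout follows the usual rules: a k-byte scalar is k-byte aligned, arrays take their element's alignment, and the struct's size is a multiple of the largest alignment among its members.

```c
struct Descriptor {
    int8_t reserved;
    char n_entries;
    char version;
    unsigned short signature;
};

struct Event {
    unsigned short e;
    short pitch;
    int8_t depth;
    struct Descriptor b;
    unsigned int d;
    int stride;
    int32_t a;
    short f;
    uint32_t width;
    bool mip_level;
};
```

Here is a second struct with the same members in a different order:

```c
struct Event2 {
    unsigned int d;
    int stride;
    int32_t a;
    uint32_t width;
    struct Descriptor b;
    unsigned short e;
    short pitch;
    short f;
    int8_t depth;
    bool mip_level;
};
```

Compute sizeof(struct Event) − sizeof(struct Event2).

4

Descriptor: reserved at 0 (size 1, align 1) → ends 1; n_entries at 1 (size 1, align 1) → ends 2; version at 2 (size 1, align 1) → ends 3; pad 1 to align 2 for signature; signature at 4 (size 2, align 2) → ends 6; total 6 bytes, alignment 2
e at 0 (size 2, align 2) → ends 2
pitch at 2 (size 2, align 2) → ends 4
depth at 4 (size 1, align 1) → ends 5
pad 1 to align 2 for b
b at 6 (size 6, align 2) → ends 12
d at 12 (size 4, align 4) → ends 16
stride at 16 (size 4, align 4) → ends 20
a at 20 (size 4, align 4) → ends 24
f at 24 (size 2, align 2) → ends 26
pad 2 to align 4 for width
width at 28 (size 4, align 4) → ends 32
mip_level at 32 (size 1, align 1) → ends 33
tail pad 3 to reach multiple of 4
total 36 bytes, alignment 4
— Event2 —
d at 0 (size 4, align 4) → ends 4
stride at 4 (size 4, align 4) → ends 8
a at 8 (size 4, align 4) → ends 12
width at 12 (size 4, align 4) → ends 16
b at 16 (size 6, align 2) → ends 22
e at 22 (size 2, align 2) → ends 24
pitch at 24 (size 2, align 2) → ends 26
f at 26 (size 2, align 2) → ends 28
depth at 28 (size 1, align 1) → ends 29
mip_level at 29 (size 1, align 1) → ends 30
tail pad 2 to reach multiple of 4
total 32 bytes, alignment 4
36 − 32 = 4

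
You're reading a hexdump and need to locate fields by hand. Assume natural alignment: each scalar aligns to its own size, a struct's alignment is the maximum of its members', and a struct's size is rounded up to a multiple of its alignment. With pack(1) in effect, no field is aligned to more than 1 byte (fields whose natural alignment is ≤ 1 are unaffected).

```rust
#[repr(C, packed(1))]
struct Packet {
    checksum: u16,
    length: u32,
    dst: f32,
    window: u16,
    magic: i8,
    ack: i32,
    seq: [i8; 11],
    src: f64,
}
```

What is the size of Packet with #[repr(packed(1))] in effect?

36

@0: checksum [2B, align 1] → 2
@2: length [4B, align 1] → 6
@6: dst [4B, align 1] → 10
@10: window [2B, align 1] → 12
@12: magic [1B, align 1] → 13
@13: ack [4B, align 1] → 17
@17: seq [11B, align 1] → 28
@28: src [8B, align 1] → 36
size 36, align 1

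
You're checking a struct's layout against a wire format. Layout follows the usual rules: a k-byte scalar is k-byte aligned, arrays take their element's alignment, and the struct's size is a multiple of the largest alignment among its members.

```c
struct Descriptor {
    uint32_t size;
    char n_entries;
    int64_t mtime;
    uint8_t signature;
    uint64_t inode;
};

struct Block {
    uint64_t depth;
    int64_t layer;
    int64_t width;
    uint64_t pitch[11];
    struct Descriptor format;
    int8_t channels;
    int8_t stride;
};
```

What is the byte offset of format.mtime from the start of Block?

Descriptor: size at 0 (size 4, align 4) → ends 4; n_entries at 4 (size 1, align 1) → ends 5; pad 3 to align 8 for mtime; mtime at 8 (size 8, align 8) → ends 16; signature at 16 (size 1, align 1) → ends 17; pad 7 to align 8 for inode; inode at 24 (size 8, align 8) → ends 32; total 32 bytes, alignment 8
depth at 0 (size 8, align 8) → ends 8
layer at 8 (size 8, align 8) → ends 16
width at 16 (size 8, align 8) → ends 24
pitch at 24 (size 88, align 8) → ends 112
format at 112 (size 32, align 8) → ends 144
within Descriptor: mtime at 8
112 + 8 = 120

120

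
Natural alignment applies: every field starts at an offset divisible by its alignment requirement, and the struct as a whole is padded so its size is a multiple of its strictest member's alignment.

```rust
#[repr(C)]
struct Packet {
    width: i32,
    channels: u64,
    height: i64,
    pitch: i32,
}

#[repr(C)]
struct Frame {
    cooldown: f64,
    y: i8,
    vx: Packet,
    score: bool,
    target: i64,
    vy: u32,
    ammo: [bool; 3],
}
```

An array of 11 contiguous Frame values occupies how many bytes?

792

Packet: @0: width [4B, align 4] → 4; +4 pad (align 8); @8: channels [8B, align 8] → 16; @16: height [8B, align 8] → 24; @24: pitch [4B, align 4] → 28; +4 tail pad (align 8); size 32, align 8
@0: cooldown [8B, align 8] → 8
@8: y [1B, align 1] → 9
+7 pad (align 8)
@16: vx [32B, align 8] → 48
@48: score [1B, align 1] → 49
+7 pad (align 8)
@56: target [8B, align 8] → 64
@64: vy [4B, align 4] → 68
@68: ammo [3B, align 1] → 71
+1 tail pad (align 8)
size 72, align 8
array of 11: 11 × 72 = 792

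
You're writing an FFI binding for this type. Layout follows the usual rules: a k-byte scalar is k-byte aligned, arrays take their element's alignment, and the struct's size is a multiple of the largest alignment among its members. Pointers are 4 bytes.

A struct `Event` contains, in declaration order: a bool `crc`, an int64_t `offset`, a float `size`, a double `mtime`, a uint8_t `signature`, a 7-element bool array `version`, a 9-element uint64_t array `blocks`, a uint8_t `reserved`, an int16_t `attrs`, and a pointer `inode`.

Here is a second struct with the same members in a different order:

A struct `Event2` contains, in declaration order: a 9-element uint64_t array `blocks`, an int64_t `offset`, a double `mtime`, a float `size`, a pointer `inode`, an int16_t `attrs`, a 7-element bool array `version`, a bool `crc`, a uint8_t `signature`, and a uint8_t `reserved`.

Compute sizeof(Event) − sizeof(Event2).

@0: crc [1B, align 1] → 1
+7 pad (align 8)
@8: offset [8B, align 8] → 16
@16: size [4B, align 4] → 20
+4 pad (align 8)
@24: mtime [8B, align 8] → 32
@32: signature [1B, align 1] → 33
@33: version [7B, align 1] → 40
@40: blocks [72B, align 8] → 112
@112: reserved [1B, align 1] → 113
+1 pad (align 2)
@114: attrs [2B, align 2] → 116
@116: inode [4B, align 4] → 120
size 120, align 8
— Event2 —
@0: blocks [72B, align 8] → 72
@72: offset [8B, align 8] → 80
@80: mtime [8B, align 8] → 88
@88: size [4B, align 4] → 92
@92: inode [4B, align 4] → 96
@96: attrs [2B, align 2] → 98
@98: version [7B, align 1] → 105
@105: crc [1B, align 1] → 106
@106: signature [1B, align 1] → 107
@107: reserved [1B, align 1] → 108
+4 tail pad (align 8)
size 112, align 8
120 − 112 = 8

8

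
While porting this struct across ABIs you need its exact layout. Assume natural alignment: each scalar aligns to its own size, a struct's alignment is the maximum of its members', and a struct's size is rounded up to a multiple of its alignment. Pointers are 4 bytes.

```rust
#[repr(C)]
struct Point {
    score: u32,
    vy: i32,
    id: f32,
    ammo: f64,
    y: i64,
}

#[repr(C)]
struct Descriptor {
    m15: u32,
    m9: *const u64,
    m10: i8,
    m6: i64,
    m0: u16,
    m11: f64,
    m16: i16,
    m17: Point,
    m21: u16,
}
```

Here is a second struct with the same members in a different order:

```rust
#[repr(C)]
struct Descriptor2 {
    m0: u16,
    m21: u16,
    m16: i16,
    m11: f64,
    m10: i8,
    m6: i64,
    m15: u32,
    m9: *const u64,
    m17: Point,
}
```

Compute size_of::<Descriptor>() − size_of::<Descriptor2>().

16

Point: @0: score [4B, align 4] → 4; @4: vy [4B, align 4] → 8; @8: id [4B, align 4] → 12; +4 pad (align 8); @16: ammo [8B, align 8] → 24; @24: y [8B, align 8] → 32; size 32, align 8
@0: m15 [4B, align 4] → 4
@4: m9 [4B, align 4] → 8
@8: m10 [1B, align 1] → 9
+7 pad (align 8)
@16: m6 [8B, align 8] → 24
@24: m0 [2B, align 2] → 26
+6 pad (align 8)
@32: m11 [8B, align 8] → 40
@40: m16 [2B, align 2] → 42
+6 pad (align 8)
@48: m17 [32B, align 8] → 80
@80: m21 [2B, align 2] → 82
+6 tail pad (align 8)
size 88, align 8
— Descriptor2 —
@0: m0 [2B, align 2] → 2
@2: m21 [2B, align 2] → 4
@4: m16 [2B, align 2] → 6
+2 pad (align 8)
@8: m11 [8B, align 8] → 16
@16: m10 [1B, align 1] → 17
+7 pad (align 8)
@24: m6 [8B, align 8] → 32
@32: m15 [4B, align 4] → 36
@36: m9 [4B, align 4] → 40
@40: m17 [32B, align 8] → 72
size 72, align 8
88 − 72 = 16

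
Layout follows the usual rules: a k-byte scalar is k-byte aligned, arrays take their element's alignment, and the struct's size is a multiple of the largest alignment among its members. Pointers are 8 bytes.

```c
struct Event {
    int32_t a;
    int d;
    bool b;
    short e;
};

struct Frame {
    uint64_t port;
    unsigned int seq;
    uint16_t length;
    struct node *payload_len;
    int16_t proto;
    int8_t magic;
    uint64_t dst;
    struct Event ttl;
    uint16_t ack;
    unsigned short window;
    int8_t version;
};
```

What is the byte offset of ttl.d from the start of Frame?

Event: a at 0 (size 4, align 4) → ends 4; d at 4 (size 4, align 4) → ends 8; b at 8 (size 1, align 1) → ends 9; pad 1 to align 2 for e; e at 10 (size 2, align 2) → ends 12; total 12 bytes, alignment 4
port at 0 (size 8, align 8) → ends 8
seq at 8 (size 4, align 4) → ends 12
length at 12 (size 2, align 2) → ends 14
pad 2 to align 8 for payload_len
payload_len at 16 (size 8, align 8) → ends 24
proto at 24 (size 2, align 2) → ends 26
magic at 26 (size 1, align 1) → ends 27
pad 5 to align 8 for dst
dst at 32 (size 8, align 8) → ends 40
ttl at 40 (size 12, align 4) → ends 52
within Event: d at 4
40 + 4 = 44

44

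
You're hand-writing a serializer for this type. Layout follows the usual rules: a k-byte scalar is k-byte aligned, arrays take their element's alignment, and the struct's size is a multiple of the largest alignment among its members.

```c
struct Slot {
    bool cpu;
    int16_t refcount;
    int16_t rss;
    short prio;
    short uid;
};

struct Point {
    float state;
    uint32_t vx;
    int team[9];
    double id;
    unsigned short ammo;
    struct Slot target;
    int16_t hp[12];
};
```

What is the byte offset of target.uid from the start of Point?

66

Slot: cpu at 0 (size 1, align 1) → ends 1; pad 1 to align 2 for refcount; refcount at 2 (size 2, align 2) → ends 4; rss at 4 (size 2, align 2) → ends 6; prio at 6 (size 2, align 2) → ends 8; uid at 8 (size 2, align 2) → ends 10; total 10 bytes, alignment 2
state at 0 (size 4, align 4) → ends 4
vx at 4 (size 4, align 4) → ends 8
team at 8 (size 36, align 4) → ends 44
pad 4 to align 8 for id
id at 48 (size 8, align 8) → ends 56
ammo at 56 (size 2, align 2) → ends 58
target at 58 (size 10, align 2) → ends 68
within Slot: uid at 8
58 + 8 = 66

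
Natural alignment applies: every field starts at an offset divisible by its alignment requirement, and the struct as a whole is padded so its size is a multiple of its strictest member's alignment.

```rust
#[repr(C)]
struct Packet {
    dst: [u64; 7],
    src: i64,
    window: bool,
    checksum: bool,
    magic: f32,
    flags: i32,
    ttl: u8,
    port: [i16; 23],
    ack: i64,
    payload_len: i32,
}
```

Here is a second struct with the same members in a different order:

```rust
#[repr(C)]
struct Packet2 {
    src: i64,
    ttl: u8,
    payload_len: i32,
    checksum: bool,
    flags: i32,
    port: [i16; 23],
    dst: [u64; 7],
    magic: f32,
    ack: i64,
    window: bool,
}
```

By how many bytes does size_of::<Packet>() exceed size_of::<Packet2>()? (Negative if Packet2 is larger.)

0..56  dst  (56B, 8-aligned)
56..64  src  (8B, 8-aligned)
64..65  window  (1B, 1-aligned)
65..66  checksum  (1B, 1-aligned)
66..68  -- padding (2B)
68..72  magic  (4B, 4-aligned)
72..76  flags  (4B, 4-aligned)
76..77  ttl  (1B, 1-aligned)
77..78  -- padding (1B)
78..124  port  (46B, 2-aligned)
124..128  -- padding (4B)
128..136  ack  (8B, 8-aligned)
136..140  payload_len  (4B, 4-aligned)
140..144  -- tail padding (4B)
sizeof = 144, alignof = 8
— Packet2 —
0..8  src  (8B, 8-aligned)
8..9  ttl  (1B, 1-aligned)
9..12  -- padding (3B)
12..16  payload_len  (4B, 4-aligned)
16..17  checksum  (1B, 1-aligned)
17..20  -- padding (3B)
20..24  flags  (4B, 4-aligned)
24..70  port  (46B, 2-aligned)
70..72  -- padding (2B)
72..128  dst  (56B, 8-aligned)
128..132  magic  (4B, 4-aligned)
132..136  -- padding (4B)
136..144  ack  (8B, 8-aligned)
144..145  window  (1B, 1-aligned)
145..152  -- tail padding (7B)
sizeof = 152, alignof = 8
144 − 152 = -8

-8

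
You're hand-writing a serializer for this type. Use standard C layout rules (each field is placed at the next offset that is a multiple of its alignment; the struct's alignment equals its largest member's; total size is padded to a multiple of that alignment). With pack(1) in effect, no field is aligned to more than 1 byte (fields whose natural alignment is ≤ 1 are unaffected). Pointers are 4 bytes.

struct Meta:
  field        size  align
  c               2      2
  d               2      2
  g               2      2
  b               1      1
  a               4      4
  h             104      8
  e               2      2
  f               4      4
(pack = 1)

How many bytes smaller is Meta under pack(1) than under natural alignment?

natural layout:
  0..2  c  (2B, 2-aligned)
  2..4  d  (2B, 2-aligned)
  4..6  g  (2B, 2-aligned)
  6..7  b  (1B, 1-aligned)
  7..8  -- padding (1B)
  8..12  a  (4B, 4-aligned)
  12..16  -- padding (4B)
  16..120  h  (104B, 8-aligned)
  120..122  e  (2B, 2-aligned)
  122..124  -- padding (2B)
  124..128  f  (4B, 4-aligned)
  sizeof = 128, alignof = 8
packed(1) layout:
  0..2  c  (2B, 1-aligned)
  2..4  d  (2B, 1-aligned)
  4..6  g  (2B, 1-aligned)
  6..7  b  (1B, 1-aligned)
  7..11  a  (4B, 1-aligned)
  11..115  h  (104B, 1-aligned)
  115..117  e  (2B, 1-aligned)
  117..121  f  (4B, 1-aligned)
  sizeof = 121, alignof = 1
128 − 121 = 7

7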